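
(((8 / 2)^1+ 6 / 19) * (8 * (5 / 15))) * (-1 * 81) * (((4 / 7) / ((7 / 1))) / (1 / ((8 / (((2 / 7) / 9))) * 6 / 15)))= -5101056 / 665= -7670.76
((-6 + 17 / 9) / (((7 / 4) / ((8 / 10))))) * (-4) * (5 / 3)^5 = 1480000 / 15309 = 96.68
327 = 327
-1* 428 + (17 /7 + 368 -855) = -912.57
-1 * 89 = -89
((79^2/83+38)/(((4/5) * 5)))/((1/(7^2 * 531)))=244448505/332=736290.68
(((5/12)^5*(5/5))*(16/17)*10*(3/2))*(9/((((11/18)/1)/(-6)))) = -15.67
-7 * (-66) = 462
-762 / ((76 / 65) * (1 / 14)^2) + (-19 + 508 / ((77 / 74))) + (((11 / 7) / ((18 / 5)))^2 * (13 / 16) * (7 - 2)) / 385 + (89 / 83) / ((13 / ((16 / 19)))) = -2685873672184837 / 21104411328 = -127265.98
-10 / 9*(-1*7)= 70 / 9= 7.78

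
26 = 26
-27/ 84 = -9/ 28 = -0.32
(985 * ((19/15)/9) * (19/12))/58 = 71117/18792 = 3.78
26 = 26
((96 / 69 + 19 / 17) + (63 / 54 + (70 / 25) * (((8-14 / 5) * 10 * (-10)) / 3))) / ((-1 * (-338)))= -1129969 / 792948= -1.43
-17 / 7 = -2.43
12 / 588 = 1 / 49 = 0.02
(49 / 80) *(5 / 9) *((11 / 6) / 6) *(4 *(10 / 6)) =2695 / 3888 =0.69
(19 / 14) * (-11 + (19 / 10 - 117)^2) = 25150319 / 1400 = 17964.51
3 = 3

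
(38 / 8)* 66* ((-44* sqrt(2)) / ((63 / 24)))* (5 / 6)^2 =-229900* sqrt(2) / 63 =-5160.76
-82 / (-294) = 41 / 147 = 0.28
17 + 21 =38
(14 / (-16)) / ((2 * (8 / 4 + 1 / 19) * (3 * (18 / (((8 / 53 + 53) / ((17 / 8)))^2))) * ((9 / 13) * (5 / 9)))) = -26059754 / 4059005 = -6.42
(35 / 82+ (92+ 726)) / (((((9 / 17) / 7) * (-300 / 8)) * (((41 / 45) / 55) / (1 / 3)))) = -87848299 / 15129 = -5806.62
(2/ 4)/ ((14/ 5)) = 5/ 28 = 0.18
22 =22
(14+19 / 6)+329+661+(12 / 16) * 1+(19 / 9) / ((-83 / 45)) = 1002745 / 996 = 1006.77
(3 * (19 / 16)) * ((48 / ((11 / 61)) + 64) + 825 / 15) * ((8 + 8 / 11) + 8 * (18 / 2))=26807499 / 242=110774.79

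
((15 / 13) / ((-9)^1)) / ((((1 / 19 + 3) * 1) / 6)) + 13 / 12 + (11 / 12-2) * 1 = -95 / 377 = -0.25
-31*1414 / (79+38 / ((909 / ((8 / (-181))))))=-7211964186 / 12997487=-554.87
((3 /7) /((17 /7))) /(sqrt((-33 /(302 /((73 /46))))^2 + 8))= 41676 * sqrt(1549704593) /26344978081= 0.06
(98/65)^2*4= 38416/4225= 9.09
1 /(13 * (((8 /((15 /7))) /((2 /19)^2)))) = 15 /65702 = 0.00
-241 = -241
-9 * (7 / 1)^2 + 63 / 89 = -39186 / 89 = -440.29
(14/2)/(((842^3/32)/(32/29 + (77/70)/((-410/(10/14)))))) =183361/443606750645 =0.00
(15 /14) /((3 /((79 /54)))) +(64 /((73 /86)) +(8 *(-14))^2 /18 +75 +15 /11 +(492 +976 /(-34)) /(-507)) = 1479453008393 /1744106364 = 848.26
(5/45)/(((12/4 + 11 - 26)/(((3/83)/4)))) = -1/11952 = -0.00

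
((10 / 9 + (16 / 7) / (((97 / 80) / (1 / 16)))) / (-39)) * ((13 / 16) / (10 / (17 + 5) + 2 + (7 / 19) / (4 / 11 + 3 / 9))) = -3610057 / 420632352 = -0.01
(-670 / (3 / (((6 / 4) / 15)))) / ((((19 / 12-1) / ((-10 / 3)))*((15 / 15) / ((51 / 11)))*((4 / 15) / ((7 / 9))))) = 56950 / 33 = 1725.76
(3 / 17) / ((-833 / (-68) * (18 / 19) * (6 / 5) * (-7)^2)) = 95 / 367353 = 0.00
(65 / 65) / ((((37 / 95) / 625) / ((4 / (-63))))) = -237500 / 2331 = -101.89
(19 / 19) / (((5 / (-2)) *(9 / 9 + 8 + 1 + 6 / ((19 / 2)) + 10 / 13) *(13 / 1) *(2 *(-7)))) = 19 / 98560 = 0.00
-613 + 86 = -527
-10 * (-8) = 80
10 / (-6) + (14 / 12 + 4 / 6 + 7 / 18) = 5 / 9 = 0.56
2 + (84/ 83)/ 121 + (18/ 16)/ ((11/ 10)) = 121765/ 40172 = 3.03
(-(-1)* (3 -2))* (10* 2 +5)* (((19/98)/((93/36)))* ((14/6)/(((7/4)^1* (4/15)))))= 14250/1519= 9.38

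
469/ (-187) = -469/ 187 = -2.51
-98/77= -14/11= -1.27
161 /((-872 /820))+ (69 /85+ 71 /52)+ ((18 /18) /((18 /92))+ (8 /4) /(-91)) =-4374738929 /30352140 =-144.13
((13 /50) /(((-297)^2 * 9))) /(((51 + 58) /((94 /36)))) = 611 /77879726100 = 0.00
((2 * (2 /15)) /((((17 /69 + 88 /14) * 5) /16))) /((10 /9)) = 0.12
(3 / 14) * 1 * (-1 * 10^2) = -150 / 7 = -21.43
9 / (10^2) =9 / 100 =0.09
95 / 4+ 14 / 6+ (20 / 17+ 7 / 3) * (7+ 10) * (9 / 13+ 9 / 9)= 6607 / 52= 127.06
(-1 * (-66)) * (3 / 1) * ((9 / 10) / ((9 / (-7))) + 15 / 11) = 657 / 5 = 131.40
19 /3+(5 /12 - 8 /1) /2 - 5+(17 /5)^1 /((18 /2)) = -749 /360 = -2.08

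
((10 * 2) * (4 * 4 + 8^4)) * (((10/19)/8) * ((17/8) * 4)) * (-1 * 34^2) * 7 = -7070789600/19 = -372146821.05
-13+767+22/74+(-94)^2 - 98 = 351215/37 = 9492.30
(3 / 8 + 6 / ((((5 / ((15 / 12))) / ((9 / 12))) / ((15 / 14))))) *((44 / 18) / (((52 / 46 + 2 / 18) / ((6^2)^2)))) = 7254522 / 1799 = 4032.53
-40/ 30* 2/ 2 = -4/ 3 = -1.33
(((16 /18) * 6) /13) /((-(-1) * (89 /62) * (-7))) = -992 /24297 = -0.04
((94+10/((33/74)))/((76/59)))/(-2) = -45.19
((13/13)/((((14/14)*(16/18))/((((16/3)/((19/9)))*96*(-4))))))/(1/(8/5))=-1746.19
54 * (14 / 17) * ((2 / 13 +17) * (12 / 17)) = 2023056 / 3757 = 538.48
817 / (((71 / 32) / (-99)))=-2588256 / 71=-36454.31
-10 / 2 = -5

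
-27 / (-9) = 3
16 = 16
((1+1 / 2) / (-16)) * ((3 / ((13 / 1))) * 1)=-9 / 416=-0.02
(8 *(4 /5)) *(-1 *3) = -96 /5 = -19.20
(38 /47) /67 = 38 /3149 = 0.01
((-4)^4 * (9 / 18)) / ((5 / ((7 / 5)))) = 896 / 25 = 35.84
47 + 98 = 145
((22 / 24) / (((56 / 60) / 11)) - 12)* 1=-67 / 56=-1.20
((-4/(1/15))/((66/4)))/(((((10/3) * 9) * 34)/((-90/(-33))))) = -20/2057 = -0.01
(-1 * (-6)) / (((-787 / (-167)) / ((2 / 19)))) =2004 / 14953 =0.13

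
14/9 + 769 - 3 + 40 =7268/9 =807.56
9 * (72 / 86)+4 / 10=1706 / 215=7.93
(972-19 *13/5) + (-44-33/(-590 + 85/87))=45026728/51245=878.66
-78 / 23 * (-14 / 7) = 156 / 23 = 6.78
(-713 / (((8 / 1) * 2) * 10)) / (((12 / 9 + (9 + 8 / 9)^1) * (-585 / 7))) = 4991 / 1050400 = 0.00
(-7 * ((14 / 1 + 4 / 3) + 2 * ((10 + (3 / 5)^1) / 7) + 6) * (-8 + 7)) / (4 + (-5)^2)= 2558 / 435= 5.88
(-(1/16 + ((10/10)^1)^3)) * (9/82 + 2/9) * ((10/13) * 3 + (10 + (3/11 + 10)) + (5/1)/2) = -3319505/375232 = -8.85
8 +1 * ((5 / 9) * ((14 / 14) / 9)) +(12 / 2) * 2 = 1625 / 81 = 20.06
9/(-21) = -3/7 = -0.43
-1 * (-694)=694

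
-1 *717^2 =-514089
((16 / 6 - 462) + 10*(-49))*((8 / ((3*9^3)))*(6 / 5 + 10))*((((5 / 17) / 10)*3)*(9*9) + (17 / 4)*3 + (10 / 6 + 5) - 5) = -1403175424 / 1673055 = -838.69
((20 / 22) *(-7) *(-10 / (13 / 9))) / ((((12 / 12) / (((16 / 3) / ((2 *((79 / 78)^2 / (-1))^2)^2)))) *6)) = 147550778381260800 / 16688196908972171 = 8.84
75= 75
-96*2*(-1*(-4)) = -768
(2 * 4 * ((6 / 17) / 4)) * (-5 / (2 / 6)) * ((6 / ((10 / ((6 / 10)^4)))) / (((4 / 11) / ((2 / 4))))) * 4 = -48114 / 10625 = -4.53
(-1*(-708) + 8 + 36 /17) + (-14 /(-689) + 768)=1486.14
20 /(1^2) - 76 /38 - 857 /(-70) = 2117 /70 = 30.24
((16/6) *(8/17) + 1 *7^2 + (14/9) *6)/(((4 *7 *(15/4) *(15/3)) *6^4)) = 1013/11566800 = 0.00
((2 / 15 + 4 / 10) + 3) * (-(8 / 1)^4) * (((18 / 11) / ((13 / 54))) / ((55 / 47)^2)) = -155373355008 / 2162875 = -71836.49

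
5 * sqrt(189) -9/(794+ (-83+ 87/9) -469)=-27/755+ 15 * sqrt(21)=68.70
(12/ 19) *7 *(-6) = -504/ 19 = -26.53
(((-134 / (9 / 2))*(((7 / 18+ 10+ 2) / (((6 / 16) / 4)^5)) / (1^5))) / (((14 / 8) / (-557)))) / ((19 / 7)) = 2233956640489472 / 373977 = 5973513452.67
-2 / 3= -0.67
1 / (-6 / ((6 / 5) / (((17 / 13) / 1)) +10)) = -464 / 255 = -1.82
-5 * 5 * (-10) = 250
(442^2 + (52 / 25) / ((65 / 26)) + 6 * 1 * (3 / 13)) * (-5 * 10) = -634940204 / 65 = -9768310.83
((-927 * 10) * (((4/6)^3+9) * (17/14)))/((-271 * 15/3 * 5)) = 439501/28455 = 15.45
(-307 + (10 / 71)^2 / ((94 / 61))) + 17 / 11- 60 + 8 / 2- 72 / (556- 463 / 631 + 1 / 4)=-1321256942721262 / 3654208756231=-361.57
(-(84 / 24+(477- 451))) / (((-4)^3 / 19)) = 1121 / 128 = 8.76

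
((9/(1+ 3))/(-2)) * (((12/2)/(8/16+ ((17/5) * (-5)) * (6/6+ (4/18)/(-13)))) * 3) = 9477/7586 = 1.25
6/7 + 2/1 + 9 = 83/7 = 11.86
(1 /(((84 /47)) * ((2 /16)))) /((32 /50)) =1175 /168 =6.99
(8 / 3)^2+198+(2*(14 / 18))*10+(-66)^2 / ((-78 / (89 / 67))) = 382760 / 2613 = 146.48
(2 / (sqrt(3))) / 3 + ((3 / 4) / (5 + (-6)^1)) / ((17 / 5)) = -15 / 68 + 2 *sqrt(3) / 9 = 0.16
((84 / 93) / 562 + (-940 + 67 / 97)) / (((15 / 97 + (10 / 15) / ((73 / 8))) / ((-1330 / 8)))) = 16512595307925 / 24077204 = 685818.64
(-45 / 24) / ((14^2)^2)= -15 / 307328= -0.00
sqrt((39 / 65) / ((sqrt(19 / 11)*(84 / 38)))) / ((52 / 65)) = 209^(1 / 4)*sqrt(70) / 56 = 0.57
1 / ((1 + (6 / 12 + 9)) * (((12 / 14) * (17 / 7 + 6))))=7 / 531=0.01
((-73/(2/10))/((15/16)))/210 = -584/315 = -1.85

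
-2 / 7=-0.29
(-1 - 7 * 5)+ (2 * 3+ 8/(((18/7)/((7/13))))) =-3314/117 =-28.32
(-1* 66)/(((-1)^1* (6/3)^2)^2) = -33/8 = -4.12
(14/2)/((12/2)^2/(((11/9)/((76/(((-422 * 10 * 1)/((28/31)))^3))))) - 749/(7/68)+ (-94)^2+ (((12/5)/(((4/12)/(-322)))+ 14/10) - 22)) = -2693600509802125/299759256742139657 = -0.01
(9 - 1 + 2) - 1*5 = 5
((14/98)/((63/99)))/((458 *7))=11/157094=0.00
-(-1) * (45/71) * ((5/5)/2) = 45/142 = 0.32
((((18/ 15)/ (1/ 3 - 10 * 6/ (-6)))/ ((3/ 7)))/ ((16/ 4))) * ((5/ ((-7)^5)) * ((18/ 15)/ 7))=-9/ 2605085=-0.00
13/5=2.60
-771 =-771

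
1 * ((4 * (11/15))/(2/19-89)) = -836/25335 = -0.03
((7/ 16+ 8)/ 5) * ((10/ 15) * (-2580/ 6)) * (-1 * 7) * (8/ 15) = 1806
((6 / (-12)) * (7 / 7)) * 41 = -41 / 2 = -20.50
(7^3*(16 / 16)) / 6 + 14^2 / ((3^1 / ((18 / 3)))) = 2695 / 6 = 449.17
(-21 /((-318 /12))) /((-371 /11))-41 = -115235 /2809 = -41.02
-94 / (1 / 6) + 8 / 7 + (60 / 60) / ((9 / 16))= -35348 / 63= -561.08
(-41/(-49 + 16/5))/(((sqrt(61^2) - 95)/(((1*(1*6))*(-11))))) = 6765/3893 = 1.74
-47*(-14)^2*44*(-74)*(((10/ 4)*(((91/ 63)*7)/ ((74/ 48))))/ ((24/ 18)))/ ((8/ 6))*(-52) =-14385090720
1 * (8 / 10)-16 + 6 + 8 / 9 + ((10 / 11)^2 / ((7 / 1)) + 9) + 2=106987 / 38115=2.81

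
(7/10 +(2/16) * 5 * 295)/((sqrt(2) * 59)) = 7403 * sqrt(2)/4720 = 2.22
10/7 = 1.43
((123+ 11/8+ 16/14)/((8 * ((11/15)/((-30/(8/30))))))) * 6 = -6469875/448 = -14441.69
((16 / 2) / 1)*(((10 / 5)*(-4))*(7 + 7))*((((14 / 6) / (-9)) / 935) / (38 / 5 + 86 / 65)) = 20384 / 732105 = 0.03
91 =91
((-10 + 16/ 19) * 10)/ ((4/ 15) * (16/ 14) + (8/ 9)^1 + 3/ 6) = -1096200/ 20273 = -54.07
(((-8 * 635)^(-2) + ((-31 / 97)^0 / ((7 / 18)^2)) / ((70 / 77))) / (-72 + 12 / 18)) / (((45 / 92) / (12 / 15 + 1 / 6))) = -6134666473003 / 30443164920000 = -0.20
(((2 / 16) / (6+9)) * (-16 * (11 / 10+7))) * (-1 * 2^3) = 216 / 25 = 8.64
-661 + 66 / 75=-16503 / 25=-660.12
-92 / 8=-23 / 2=-11.50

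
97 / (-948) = -97 / 948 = -0.10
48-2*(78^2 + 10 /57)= -690860 /57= -12120.35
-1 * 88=-88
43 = 43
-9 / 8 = -1.12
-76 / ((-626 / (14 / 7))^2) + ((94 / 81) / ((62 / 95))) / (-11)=-439530781 / 2706001749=-0.16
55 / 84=0.65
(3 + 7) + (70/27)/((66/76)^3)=13544030/970299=13.96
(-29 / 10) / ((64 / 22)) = -319 / 320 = -1.00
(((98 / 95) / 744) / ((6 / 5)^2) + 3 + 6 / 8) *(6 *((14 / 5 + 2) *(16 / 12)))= 763540 / 5301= 144.04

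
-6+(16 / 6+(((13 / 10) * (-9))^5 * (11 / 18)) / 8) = -80405761309 / 4800000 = -16751.20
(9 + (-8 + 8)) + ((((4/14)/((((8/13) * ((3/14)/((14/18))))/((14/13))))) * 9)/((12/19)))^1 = 1255/36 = 34.86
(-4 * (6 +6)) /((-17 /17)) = 48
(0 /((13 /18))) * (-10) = 0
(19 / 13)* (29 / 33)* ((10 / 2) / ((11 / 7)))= 19285 / 4719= 4.09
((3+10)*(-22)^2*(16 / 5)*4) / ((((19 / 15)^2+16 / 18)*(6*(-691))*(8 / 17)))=-11440 / 691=-16.56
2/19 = 0.11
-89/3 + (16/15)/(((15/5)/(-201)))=-1517/15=-101.13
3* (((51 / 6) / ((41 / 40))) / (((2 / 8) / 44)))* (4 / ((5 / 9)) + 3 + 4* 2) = 3267264 / 41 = 79689.37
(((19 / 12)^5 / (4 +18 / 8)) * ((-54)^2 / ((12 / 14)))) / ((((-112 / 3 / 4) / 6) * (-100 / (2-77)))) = -66854673 / 25600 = -2611.51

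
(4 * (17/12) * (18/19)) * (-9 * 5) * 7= -1691.05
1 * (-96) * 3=-288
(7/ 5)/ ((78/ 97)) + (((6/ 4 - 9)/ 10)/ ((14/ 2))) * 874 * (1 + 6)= -127483/ 195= -653.76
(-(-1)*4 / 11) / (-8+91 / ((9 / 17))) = 36 / 16225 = 0.00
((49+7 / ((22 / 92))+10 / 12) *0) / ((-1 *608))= 0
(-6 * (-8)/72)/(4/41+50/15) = 41/211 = 0.19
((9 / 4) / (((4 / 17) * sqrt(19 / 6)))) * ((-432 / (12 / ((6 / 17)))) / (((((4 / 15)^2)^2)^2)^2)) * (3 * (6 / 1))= -1879524068042.56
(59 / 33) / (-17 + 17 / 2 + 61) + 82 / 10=28531 / 3465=8.23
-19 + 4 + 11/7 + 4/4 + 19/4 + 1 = -187/28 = -6.68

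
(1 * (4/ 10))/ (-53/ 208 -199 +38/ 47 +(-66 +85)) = -0.00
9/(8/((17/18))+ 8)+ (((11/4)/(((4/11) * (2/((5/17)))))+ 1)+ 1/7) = 53339/19040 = 2.80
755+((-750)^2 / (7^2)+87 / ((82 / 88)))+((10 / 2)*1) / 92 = 2278561809 / 184828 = 12328.01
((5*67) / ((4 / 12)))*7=7035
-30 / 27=-10 / 9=-1.11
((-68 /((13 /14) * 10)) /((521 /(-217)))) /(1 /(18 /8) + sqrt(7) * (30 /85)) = -268662492 /133665155 + 213349626 * sqrt(7) /133665155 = 2.21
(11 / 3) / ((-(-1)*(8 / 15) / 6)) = 165 / 4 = 41.25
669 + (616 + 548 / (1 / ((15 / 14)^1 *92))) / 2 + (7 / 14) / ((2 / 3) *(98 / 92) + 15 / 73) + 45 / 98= 12649260985 / 451976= 27986.58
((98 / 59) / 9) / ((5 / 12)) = 392 / 885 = 0.44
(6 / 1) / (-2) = -3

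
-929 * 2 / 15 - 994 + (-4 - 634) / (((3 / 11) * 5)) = -23786 / 15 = -1585.73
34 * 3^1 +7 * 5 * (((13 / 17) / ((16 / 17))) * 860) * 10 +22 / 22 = 489331 / 2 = 244665.50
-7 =-7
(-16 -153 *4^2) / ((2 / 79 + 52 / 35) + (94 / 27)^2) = -2483323920 / 13738651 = -180.75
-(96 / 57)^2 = -1024 / 361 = -2.84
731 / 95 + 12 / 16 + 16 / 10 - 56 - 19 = -24683 / 380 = -64.96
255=255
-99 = -99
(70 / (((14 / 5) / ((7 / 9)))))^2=30625 / 81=378.09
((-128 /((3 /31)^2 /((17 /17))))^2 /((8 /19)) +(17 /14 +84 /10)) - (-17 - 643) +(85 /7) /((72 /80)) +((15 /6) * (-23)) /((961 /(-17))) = 1208710877077579 /2724435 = 443655611.93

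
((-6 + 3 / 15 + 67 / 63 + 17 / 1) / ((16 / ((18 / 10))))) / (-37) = -3863 / 103600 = -0.04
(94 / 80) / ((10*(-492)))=-47 / 196800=-0.00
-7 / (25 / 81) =-567 / 25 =-22.68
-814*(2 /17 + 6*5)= -416768 /17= -24515.76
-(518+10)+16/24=-527.33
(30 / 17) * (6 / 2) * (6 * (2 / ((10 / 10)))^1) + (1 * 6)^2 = 1692 / 17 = 99.53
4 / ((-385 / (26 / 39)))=-8 / 1155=-0.01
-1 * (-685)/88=685/88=7.78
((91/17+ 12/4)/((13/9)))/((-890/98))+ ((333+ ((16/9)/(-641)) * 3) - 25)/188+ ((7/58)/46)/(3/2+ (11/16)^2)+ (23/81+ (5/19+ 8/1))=2933555850409677749/307180752288524595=9.55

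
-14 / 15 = -0.93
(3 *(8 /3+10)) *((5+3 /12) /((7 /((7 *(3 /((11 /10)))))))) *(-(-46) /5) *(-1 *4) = -20022.55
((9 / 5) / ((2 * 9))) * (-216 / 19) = -108 / 95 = -1.14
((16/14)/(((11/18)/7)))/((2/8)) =576/11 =52.36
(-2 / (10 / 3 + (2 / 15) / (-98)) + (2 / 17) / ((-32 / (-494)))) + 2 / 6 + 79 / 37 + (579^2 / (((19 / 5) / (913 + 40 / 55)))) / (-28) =-8195452339062097 / 2846698008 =-2878932.83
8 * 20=160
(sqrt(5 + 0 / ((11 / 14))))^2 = 5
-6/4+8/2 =5/2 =2.50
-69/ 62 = -1.11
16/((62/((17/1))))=136/31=4.39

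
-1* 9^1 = -9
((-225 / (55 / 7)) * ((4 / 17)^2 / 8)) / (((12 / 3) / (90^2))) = -1275750 / 3179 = -401.31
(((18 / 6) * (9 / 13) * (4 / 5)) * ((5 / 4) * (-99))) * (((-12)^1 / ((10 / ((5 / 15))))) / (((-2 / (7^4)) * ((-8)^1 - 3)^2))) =-583443 / 715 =-816.00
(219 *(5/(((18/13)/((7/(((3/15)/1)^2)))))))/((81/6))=830375/81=10251.54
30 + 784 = 814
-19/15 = -1.27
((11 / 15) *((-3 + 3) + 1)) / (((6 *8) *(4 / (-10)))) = -11 / 288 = -0.04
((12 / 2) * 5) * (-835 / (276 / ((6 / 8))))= -12525 / 184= -68.07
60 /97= 0.62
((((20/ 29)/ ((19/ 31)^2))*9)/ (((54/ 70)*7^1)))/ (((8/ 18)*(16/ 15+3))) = 1081125/ 638609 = 1.69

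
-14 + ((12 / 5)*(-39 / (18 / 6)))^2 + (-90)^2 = 9059.44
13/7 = 1.86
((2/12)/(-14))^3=-1/592704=-0.00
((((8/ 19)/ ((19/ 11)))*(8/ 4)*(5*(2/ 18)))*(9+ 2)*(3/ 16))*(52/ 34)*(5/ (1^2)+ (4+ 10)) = 15730/ 969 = 16.23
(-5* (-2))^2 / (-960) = -5 / 48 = -0.10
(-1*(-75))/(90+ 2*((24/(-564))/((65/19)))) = 229125/274874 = 0.83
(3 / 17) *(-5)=-15 / 17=-0.88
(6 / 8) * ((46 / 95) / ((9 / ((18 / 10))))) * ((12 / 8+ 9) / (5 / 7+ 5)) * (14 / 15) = 23667 / 190000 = 0.12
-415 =-415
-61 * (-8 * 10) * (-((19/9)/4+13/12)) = -70760/9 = -7862.22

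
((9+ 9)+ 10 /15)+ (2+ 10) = 92 /3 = 30.67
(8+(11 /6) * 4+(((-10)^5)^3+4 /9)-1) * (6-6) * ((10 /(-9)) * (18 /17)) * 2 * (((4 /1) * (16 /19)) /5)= 0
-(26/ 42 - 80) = 1667/ 21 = 79.38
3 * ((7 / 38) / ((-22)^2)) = 21 / 18392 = 0.00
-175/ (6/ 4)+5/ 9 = -1045/ 9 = -116.11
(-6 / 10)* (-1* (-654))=-1962 / 5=-392.40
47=47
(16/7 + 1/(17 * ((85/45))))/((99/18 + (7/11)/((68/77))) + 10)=18748/131257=0.14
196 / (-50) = -3.92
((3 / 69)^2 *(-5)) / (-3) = 0.00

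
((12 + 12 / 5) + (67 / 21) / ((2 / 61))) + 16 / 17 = 402163 / 3570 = 112.65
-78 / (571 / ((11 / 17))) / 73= -858 / 708611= -0.00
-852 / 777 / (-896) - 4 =-4.00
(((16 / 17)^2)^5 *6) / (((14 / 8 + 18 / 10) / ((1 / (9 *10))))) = 0.01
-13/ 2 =-6.50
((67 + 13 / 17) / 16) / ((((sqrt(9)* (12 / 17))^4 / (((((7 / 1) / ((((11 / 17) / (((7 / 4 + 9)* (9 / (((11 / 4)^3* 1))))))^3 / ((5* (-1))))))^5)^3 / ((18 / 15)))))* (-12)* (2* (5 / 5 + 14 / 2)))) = 1332298550485734859139350664018087999858802036540716454344107310078635786565943954723344295583822692803406908730761798593903319989853525552854952012705656209819336546576036010091506654940132849931493487747359541504665740681947381760000000000000000 / 28228209274011057547357925777999064016472128244312020833993265611495439105796064598160230458275395650608208538631803702278196146398071093960259461630122828839583347858435776967799479122801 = 47197416511728421992961470000000000000000000000000000000000.00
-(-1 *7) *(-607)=-4249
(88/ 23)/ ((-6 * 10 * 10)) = -11/ 1725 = -0.01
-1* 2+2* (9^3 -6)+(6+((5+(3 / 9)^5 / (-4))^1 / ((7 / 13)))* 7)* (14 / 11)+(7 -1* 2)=8229347 / 5346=1539.35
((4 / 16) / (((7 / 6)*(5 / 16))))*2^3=192 / 35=5.49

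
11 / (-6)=-11 / 6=-1.83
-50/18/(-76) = 25/684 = 0.04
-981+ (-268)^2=70843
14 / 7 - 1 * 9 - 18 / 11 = -95 / 11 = -8.64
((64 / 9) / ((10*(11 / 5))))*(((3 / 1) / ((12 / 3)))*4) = 32 / 33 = 0.97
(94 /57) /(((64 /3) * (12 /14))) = 329 /3648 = 0.09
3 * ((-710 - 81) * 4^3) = -151872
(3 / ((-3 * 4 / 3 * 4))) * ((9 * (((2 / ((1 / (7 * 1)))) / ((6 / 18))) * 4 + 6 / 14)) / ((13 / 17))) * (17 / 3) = -2106.17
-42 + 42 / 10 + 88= 251 / 5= 50.20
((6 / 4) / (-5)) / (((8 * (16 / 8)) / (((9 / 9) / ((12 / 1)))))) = -1 / 640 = -0.00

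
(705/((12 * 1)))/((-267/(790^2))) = -137325.37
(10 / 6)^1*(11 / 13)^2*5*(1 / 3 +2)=21175 / 1521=13.92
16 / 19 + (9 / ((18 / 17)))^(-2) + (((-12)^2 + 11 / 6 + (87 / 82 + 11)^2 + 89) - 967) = -64890643973 / 110764452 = -585.84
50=50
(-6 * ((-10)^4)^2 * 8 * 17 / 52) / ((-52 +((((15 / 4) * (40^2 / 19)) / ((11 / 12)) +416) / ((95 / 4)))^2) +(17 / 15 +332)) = -24126326730000000000 / 20086551927169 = -1201118.38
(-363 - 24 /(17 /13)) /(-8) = 6483 /136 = 47.67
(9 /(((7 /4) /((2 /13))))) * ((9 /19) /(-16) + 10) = 3897 /494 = 7.89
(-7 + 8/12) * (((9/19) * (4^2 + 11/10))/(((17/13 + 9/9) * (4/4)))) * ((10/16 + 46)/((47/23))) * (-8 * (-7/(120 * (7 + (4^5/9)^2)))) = -3604441113/197238884000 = -0.02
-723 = -723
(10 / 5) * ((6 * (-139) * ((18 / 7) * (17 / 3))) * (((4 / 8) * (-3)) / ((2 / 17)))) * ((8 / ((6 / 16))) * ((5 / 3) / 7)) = 77128320 / 49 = 1574047.35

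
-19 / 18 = -1.06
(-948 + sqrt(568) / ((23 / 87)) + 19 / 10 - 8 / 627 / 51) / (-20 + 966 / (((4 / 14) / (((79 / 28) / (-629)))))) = 22387551298 / 832126185 - 437784 * sqrt(142) / 2034971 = 24.34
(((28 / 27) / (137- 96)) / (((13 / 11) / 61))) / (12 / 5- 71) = -0.02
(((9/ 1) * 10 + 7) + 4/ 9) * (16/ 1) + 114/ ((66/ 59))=164441/ 99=1661.02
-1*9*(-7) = 63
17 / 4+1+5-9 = 5 / 4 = 1.25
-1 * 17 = -17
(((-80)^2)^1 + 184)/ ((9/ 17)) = 111928/ 9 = 12436.44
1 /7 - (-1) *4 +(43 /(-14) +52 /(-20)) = -107 /70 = -1.53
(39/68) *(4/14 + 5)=1443/476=3.03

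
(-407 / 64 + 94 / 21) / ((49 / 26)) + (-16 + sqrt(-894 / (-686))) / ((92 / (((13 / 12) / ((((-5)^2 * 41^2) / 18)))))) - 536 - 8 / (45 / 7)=-51392669194267 / 95482144800 + 39 * sqrt(3129) / 378897400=-538.24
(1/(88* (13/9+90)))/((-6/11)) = -3/13168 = -0.00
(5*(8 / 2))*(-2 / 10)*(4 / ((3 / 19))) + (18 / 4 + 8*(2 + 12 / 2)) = -197 / 6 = -32.83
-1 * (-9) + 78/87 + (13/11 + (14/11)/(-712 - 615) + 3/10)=4378369/384830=11.38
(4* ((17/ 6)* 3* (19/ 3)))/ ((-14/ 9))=-969/ 7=-138.43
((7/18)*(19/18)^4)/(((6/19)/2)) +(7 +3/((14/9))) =475622851/39680928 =11.99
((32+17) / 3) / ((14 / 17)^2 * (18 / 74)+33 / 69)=12051011 / 474585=25.39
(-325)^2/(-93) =-105625/93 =-1135.75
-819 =-819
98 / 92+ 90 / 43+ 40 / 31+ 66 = 4319765 / 61318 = 70.45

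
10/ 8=5/ 4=1.25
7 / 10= 0.70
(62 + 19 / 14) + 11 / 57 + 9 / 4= 105017 / 1596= 65.80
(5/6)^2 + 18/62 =0.98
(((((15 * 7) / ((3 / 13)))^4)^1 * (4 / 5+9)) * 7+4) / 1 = 2940151452879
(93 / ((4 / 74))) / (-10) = -3441 / 20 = -172.05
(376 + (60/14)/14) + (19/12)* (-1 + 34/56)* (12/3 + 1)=877757/2352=373.20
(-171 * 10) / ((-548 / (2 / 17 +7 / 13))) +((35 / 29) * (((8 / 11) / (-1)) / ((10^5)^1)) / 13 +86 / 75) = 231366966641 / 72437722500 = 3.19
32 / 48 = 2 / 3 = 0.67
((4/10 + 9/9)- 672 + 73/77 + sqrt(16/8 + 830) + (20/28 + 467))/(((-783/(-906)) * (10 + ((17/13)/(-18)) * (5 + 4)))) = -610461592/24417855 + 62816 * sqrt(13)/63423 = -21.43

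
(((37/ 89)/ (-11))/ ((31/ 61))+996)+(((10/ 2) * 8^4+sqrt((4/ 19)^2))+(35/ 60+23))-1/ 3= 49588850159/ 2306524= 21499.39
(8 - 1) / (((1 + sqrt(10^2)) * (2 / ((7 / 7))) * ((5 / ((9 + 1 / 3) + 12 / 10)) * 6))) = 553 / 4950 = 0.11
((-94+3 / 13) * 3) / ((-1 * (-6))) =-1219 / 26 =-46.88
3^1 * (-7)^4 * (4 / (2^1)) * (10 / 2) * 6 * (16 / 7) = 987840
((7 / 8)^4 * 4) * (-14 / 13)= -16807 / 6656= -2.53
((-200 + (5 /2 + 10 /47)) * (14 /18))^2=16851934225 /715716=23545.56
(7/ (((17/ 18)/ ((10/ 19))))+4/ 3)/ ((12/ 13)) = 16484/ 2907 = 5.67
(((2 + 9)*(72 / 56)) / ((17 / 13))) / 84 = 429 / 3332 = 0.13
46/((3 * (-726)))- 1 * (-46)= 50071/1089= 45.98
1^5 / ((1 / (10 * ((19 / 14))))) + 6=137 / 7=19.57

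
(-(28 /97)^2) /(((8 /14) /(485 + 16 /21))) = -1999396 /28227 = -70.83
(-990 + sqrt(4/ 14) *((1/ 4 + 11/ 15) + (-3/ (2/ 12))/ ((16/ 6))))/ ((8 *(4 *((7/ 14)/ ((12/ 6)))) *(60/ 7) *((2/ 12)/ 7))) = -4851/ 8 - 1211 *sqrt(14)/ 2400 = -608.26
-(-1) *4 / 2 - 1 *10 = -8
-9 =-9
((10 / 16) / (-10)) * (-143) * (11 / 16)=1573 / 256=6.14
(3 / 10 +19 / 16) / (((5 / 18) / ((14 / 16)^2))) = 52479 / 12800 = 4.10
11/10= 1.10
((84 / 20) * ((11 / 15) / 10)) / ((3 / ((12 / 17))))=154 / 2125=0.07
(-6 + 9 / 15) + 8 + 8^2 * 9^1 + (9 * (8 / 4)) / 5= 2911 / 5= 582.20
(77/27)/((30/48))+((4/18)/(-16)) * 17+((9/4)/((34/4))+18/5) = 150397/18360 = 8.19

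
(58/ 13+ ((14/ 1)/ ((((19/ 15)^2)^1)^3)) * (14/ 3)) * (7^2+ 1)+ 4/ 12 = 1861076386153/ 1834789359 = 1014.33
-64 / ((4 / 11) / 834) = -146784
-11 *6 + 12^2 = 78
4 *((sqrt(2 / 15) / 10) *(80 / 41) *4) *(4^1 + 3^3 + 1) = 4096 *sqrt(30) / 615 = 36.48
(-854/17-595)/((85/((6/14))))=-4701/1445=-3.25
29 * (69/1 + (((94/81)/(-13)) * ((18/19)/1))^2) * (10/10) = 9889424705/4941729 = 2001.21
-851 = -851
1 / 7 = 0.14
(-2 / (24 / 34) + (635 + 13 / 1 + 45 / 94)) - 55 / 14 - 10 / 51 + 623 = 14144929 / 11186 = 1264.52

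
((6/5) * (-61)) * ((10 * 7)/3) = -1708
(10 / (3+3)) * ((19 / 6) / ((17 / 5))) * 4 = 6.21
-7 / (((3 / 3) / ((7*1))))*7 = -343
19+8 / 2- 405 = -382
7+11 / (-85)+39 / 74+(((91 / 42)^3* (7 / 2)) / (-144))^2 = 7.46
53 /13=4.08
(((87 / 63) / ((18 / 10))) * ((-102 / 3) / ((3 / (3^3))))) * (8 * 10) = -394400 / 21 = -18780.95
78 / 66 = 13 / 11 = 1.18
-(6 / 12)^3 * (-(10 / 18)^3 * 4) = 125 / 1458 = 0.09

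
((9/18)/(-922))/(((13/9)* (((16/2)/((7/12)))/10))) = -0.00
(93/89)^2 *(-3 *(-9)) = 233523/7921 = 29.48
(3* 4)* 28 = 336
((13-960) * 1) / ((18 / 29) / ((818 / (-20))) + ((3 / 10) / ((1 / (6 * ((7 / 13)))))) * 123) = -730103855 / 91899189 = -7.94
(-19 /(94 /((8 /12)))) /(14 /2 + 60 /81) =-9 /517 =-0.02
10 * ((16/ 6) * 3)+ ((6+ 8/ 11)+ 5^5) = 35329/ 11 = 3211.73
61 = 61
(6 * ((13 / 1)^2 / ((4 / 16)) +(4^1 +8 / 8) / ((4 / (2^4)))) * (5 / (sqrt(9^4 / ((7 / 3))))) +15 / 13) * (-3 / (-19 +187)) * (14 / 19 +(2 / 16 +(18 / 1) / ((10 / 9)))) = -376043 * sqrt(21) / 14364 - 38901 / 110656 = -120.32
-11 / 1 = -11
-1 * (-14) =14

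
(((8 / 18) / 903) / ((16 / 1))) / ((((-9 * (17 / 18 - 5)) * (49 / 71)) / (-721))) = -0.00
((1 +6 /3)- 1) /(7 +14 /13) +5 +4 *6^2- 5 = 15146 /105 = 144.25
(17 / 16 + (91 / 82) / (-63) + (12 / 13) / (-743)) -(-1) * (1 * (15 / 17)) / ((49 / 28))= 10503951397 / 6786181584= 1.55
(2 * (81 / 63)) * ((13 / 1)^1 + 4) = 306 / 7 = 43.71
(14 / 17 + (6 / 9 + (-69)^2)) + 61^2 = 432658 / 51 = 8483.49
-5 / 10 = -1 / 2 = -0.50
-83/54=-1.54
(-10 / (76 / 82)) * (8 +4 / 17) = -28700 / 323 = -88.85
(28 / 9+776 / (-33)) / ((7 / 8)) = -16160 / 693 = -23.32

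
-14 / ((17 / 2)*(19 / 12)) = -336 / 323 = -1.04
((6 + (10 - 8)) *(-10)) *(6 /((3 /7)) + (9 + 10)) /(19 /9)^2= -592.35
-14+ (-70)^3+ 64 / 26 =-4459150 / 13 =-343011.54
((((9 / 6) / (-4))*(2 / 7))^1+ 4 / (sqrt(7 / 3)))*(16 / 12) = -1 / 7+ 16*sqrt(21) / 21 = 3.35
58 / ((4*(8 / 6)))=87 / 8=10.88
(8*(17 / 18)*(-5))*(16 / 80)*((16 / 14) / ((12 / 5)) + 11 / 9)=-7276 / 567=-12.83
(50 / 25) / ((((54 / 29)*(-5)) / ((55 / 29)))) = -11 / 27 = -0.41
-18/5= -3.60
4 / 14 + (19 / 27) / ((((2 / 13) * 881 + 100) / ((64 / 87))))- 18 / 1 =-445888228 / 25174233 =-17.71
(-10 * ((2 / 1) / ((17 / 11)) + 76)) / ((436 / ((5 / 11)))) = -16425 / 20383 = -0.81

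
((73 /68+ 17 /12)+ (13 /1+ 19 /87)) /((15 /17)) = 23233 /1305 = 17.80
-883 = -883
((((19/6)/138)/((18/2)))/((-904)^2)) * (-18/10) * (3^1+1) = -19/845818560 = -0.00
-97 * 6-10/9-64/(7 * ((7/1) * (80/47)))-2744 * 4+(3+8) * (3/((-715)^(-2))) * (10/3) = 123972134218/2205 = 56223190.12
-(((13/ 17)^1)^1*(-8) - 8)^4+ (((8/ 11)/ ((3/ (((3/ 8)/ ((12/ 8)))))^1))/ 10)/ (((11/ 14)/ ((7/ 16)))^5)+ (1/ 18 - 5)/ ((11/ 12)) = -2889357202080357098191/ 72726550748037120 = -39729.06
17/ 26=0.65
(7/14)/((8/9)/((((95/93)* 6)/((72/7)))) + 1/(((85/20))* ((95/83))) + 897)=0.00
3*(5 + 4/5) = 87/5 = 17.40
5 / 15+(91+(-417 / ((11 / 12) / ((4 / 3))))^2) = 133579906 / 363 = 367988.72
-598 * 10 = -5980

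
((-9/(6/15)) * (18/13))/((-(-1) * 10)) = -81/26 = -3.12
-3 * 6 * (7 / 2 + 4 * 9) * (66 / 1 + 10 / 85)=-799164 / 17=-47009.65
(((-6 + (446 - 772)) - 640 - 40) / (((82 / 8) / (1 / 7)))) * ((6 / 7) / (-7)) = 24288 / 14063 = 1.73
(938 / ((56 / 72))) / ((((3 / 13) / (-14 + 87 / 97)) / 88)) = -584517648 / 97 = -6025955.13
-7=-7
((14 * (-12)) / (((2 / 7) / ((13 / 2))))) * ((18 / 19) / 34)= -34398 / 323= -106.50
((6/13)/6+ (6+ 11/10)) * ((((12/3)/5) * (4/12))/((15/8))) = 4976/4875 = 1.02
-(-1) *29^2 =841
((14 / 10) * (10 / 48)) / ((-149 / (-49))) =343 / 3576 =0.10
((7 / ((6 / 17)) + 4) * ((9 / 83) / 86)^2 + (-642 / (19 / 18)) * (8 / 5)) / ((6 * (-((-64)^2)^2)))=3140214621543 / 324830334833131520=0.00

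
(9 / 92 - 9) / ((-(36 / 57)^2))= 32851 / 1472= 22.32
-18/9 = -2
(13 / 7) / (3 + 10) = 1 / 7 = 0.14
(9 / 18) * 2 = 1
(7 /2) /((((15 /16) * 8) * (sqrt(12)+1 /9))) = -21 /4855+378 * sqrt(3) /4855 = 0.13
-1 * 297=-297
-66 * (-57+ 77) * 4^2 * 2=-42240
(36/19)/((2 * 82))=9/779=0.01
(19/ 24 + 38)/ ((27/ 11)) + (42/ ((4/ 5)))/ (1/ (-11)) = -363979/ 648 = -561.70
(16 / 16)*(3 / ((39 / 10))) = 0.77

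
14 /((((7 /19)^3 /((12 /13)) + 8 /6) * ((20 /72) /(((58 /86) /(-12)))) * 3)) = -16708524 /24553645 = -0.68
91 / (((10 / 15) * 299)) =21 / 46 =0.46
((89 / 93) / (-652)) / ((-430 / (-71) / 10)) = -6319 / 2607348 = -0.00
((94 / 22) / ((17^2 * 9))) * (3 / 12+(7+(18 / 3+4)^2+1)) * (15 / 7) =101755 / 267036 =0.38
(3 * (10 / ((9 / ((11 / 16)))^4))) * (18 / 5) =14641 / 3981312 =0.00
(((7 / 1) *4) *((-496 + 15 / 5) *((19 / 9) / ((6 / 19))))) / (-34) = 73283 / 27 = 2714.19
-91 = -91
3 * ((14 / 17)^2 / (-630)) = -14 / 4335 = -0.00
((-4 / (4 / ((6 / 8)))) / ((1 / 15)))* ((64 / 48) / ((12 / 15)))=-18.75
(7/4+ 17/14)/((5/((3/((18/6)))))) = 83/140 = 0.59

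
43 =43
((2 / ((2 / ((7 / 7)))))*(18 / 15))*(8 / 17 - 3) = -258 / 85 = -3.04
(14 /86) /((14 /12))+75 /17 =3327 /731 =4.55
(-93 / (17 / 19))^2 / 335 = 3122289 / 96815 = 32.25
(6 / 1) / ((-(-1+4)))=-2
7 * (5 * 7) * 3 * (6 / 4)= 2205 / 2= 1102.50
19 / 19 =1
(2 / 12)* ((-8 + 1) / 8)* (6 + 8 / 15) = -343 / 360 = -0.95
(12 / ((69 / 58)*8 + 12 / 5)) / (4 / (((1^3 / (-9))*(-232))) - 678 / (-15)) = 21025 / 947016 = 0.02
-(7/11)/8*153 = -1071/88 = -12.17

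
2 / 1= 2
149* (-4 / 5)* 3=-1788 / 5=-357.60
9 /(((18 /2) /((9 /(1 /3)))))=27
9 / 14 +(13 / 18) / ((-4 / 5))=-131 / 504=-0.26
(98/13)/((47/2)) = 196/611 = 0.32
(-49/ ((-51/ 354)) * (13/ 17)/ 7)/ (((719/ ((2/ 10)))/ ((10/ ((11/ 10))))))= 214760/ 2285701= 0.09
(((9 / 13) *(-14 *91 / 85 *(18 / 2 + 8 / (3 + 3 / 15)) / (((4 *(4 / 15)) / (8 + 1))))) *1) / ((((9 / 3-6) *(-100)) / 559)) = -51029433 / 27200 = -1876.08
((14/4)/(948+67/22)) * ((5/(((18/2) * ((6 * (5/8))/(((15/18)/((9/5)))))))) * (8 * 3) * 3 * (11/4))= 0.05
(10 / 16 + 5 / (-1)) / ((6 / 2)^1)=-35 / 24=-1.46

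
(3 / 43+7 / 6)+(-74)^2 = 1413127 / 258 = 5477.24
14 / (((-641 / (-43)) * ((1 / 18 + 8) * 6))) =1806 / 92945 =0.02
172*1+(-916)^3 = -768575124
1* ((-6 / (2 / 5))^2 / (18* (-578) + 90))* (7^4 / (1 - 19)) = 60025 / 20628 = 2.91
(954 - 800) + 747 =901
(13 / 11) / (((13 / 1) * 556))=1 / 6116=0.00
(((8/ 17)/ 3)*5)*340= 800/ 3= 266.67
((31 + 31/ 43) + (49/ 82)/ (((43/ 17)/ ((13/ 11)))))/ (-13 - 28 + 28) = -1241157/ 504218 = -2.46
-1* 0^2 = 0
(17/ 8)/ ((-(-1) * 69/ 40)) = 85/ 69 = 1.23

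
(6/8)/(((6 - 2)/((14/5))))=21/40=0.52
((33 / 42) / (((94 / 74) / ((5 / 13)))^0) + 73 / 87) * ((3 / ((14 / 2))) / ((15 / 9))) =5937 / 14210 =0.42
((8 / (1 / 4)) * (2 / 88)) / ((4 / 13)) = 2.36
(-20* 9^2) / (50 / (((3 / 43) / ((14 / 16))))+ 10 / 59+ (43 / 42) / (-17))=-15165360 / 5871359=-2.58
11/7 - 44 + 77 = 34.57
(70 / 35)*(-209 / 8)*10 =-1045 / 2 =-522.50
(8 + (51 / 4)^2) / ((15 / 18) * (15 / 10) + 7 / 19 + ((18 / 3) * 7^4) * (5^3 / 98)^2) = 51851 / 7125492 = 0.01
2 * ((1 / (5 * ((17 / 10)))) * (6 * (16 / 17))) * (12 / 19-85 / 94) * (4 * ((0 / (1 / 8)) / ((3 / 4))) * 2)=0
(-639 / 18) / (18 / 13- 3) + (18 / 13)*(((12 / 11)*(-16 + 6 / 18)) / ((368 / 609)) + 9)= -326294 / 69069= -4.72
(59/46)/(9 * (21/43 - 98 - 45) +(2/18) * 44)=-22833/22745896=-0.00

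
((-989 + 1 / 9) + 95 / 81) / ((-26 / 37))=2960185 / 2106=1405.60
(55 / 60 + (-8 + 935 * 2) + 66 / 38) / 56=425141 / 12768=33.30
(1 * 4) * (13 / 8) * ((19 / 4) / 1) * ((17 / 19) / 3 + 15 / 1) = 1417 / 3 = 472.33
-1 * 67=-67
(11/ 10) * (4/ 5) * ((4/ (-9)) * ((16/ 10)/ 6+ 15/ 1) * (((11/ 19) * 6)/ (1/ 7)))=-3103408/ 21375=-145.19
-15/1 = -15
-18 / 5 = -3.60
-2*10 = -20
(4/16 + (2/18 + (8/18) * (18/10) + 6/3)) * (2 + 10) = 37.93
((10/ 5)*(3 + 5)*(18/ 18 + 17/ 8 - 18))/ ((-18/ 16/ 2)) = 3808/ 9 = 423.11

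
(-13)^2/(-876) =-169/876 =-0.19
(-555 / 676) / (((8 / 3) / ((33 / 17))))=-54945 / 91936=-0.60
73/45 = 1.62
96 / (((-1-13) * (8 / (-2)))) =12 / 7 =1.71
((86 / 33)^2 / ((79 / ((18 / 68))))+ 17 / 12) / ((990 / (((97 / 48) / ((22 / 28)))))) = 1905903433 / 509661408960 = 0.00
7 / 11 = 0.64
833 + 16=849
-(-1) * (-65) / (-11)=65 / 11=5.91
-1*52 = -52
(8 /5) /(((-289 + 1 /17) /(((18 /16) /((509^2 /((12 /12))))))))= -153 /6363029360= -0.00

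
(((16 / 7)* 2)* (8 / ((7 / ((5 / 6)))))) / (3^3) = 640 / 3969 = 0.16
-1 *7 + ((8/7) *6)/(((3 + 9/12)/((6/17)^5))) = -347367301/49694995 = -6.99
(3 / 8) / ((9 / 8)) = 0.33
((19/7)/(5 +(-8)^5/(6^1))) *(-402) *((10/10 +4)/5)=22914/114583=0.20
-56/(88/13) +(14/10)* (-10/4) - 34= -1007/22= -45.77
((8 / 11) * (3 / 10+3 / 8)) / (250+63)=0.00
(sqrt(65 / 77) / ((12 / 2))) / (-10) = -sqrt(5005) / 4620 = -0.02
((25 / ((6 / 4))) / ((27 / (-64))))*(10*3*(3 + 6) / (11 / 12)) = -11636.36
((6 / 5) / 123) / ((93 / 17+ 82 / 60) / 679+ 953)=138516 / 13530732137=0.00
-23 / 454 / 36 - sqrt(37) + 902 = 14742265 / 16344 - sqrt(37) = 895.92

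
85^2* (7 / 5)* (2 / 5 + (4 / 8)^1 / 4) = 42483 / 8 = 5310.38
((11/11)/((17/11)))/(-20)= -11/340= -0.03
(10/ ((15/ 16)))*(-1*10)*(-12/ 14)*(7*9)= 5760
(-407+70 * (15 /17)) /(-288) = 5869 /4896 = 1.20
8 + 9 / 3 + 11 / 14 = 165 / 14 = 11.79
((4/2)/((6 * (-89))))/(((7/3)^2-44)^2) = -27/10716401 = -0.00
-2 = -2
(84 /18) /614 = 7 /921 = 0.01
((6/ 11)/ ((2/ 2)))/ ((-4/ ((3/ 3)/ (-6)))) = 1/ 44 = 0.02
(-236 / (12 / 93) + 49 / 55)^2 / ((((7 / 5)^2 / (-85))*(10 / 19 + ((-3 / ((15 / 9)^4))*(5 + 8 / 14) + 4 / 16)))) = 40817098643350000 / 391421569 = 104279124.80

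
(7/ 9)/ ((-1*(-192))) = 7/ 1728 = 0.00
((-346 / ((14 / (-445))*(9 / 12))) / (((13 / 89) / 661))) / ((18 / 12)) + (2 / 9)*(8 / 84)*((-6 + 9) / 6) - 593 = 108693356585 / 2457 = 44238240.37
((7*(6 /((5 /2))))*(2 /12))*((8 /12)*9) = 16.80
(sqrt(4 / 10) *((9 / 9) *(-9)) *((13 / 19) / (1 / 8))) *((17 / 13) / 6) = -204 *sqrt(10) / 95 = -6.79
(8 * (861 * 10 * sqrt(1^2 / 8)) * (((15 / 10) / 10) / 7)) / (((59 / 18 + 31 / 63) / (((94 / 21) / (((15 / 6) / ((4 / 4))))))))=416232 * sqrt(2) / 2375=247.85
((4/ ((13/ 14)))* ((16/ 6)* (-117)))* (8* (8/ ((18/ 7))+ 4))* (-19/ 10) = 2179072/ 15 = 145271.47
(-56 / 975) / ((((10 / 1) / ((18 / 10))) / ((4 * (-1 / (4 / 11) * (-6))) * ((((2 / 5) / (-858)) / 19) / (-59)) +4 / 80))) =-306201 / 592028125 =-0.00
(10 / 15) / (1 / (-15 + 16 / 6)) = -74 / 9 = -8.22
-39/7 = -5.57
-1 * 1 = -1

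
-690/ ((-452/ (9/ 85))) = 621/ 3842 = 0.16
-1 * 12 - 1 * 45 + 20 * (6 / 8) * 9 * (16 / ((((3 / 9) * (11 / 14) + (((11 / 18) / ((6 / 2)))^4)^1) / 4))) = 513370415769 / 15691423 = 32716.63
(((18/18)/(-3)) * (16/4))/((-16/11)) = 11/12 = 0.92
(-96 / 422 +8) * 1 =1640 / 211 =7.77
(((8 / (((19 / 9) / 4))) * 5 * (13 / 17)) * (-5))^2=8760960000 / 104329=83974.35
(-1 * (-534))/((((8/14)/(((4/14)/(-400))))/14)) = -9.34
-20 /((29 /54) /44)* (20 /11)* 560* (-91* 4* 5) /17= 88058880000 /493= 178618417.85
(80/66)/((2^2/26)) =7.88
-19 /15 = -1.27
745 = 745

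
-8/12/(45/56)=-112/135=-0.83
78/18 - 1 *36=-31.67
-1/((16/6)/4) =-3/2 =-1.50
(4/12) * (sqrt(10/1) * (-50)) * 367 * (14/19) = -256900 * sqrt(10)/57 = -14252.44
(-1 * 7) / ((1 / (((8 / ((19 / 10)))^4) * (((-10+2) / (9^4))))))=2293760000 / 855036081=2.68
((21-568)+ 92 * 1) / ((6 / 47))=-21385 / 6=-3564.17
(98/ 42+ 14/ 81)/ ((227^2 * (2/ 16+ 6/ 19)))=0.00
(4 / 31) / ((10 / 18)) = 36 / 155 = 0.23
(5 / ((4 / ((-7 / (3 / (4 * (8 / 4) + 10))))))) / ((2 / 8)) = -210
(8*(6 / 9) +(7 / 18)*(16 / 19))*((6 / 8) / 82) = 121 / 2337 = 0.05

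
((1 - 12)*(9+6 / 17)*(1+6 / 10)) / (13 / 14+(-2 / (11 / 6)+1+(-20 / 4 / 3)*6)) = 17.97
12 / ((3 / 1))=4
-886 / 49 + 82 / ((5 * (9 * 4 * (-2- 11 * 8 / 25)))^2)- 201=-132475346095 / 604685088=-219.08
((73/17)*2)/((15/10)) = 292/51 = 5.73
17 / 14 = 1.21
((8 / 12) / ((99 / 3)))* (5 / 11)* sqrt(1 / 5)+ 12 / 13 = 2* sqrt(5) / 1089+ 12 / 13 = 0.93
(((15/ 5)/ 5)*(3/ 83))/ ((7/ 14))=18/ 415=0.04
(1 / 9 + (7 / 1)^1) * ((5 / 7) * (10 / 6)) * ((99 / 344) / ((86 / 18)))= 6600 / 12943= 0.51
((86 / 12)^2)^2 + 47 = 3479713 / 1296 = 2684.96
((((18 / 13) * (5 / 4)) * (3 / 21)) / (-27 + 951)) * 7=15 / 8008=0.00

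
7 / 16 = 0.44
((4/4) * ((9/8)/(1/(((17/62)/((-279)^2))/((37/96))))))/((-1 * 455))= -34/1504594455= -0.00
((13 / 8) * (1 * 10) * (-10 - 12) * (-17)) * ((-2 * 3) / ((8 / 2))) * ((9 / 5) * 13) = -853281 / 4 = -213320.25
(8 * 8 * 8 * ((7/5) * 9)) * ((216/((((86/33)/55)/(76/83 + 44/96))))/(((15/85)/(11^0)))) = 817207066368/3569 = 228973680.69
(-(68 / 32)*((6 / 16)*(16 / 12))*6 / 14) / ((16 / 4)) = -51 / 448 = -0.11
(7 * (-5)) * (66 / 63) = -36.67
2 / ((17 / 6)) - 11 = -10.29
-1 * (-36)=36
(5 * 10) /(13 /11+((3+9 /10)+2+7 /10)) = 1375 /214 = 6.43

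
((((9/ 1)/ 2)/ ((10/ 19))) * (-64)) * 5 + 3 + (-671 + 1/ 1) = -3403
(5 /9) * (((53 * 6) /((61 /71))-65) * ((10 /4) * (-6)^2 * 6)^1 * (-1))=-5583900 /61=-91539.34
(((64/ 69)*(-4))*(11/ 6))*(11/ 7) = -15488/ 1449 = -10.69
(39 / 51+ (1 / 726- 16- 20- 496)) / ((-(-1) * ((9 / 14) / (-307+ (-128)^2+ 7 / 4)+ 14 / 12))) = -2951764130245 / 6482723951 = -455.33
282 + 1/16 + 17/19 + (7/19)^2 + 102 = 2224297/5776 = 385.09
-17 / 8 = -2.12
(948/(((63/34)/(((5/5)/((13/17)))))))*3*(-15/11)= -2739720/1001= -2736.98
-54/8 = -27/4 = -6.75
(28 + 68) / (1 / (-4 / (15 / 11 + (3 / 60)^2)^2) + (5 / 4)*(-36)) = -7434240000 / 3520932121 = -2.11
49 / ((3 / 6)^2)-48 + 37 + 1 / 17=3146 / 17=185.06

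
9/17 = 0.53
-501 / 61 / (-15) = 167 / 305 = 0.55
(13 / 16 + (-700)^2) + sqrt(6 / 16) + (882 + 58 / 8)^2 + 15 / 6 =sqrt(6) / 4 + 10246151 / 8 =1280769.49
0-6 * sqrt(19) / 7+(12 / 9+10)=34 / 3-6 * sqrt(19) / 7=7.60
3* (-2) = -6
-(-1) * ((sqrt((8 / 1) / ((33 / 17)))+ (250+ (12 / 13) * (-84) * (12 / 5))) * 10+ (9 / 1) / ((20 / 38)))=20 * sqrt(1122) / 33+ 85303 / 130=676.48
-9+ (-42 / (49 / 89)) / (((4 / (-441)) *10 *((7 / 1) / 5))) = 591.75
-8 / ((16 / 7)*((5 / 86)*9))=-301 / 45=-6.69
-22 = -22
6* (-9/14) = -27/7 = -3.86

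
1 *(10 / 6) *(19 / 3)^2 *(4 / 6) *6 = 7220 / 27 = 267.41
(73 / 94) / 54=73 / 5076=0.01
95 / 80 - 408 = -6509 / 16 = -406.81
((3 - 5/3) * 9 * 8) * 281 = 26976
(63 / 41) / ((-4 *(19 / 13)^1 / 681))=-557739 / 3116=-178.99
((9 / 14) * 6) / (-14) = -27 / 98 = -0.28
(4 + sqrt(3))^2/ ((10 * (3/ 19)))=76 * sqrt(3)/ 15 + 361/ 30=20.81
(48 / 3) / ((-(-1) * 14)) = 8 / 7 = 1.14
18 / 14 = 1.29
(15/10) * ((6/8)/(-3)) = -3/8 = -0.38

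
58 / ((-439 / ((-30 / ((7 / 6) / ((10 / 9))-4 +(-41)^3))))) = -11600 / 201717427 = -0.00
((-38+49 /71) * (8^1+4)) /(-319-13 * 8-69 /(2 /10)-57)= 10596 /19525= 0.54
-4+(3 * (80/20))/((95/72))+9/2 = 1823/190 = 9.59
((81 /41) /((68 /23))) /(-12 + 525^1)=69 /52972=0.00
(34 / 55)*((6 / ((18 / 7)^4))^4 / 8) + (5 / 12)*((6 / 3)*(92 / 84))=131709207494107920119 / 144303146519101194240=0.91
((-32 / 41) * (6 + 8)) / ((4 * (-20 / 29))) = 812 / 205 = 3.96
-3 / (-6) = 1 / 2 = 0.50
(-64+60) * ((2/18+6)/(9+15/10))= -440/189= -2.33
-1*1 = -1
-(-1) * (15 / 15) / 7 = 1 / 7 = 0.14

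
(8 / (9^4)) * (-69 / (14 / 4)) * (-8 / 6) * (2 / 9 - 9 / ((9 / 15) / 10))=-4.80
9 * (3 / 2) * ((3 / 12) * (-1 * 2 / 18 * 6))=-9 / 4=-2.25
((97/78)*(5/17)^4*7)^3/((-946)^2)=76427450927734375/247430445688037064120905952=0.00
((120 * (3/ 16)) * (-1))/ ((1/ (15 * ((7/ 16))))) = -4725/ 32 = -147.66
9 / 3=3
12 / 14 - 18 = -120 / 7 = -17.14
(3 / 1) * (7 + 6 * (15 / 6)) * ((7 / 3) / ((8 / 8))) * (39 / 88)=68.25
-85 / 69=-1.23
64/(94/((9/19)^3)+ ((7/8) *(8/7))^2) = 0.07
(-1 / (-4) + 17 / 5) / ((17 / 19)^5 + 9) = 180755227 / 474094960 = 0.38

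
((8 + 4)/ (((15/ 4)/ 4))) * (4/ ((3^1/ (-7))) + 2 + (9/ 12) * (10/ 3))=-928/ 15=-61.87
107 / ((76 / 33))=3531 / 76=46.46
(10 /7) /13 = 10 /91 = 0.11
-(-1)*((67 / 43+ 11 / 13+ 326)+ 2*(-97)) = 75132 / 559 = 134.40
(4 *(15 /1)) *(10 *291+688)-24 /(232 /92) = 6260244 /29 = 215870.48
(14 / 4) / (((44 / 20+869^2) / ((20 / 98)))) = 25 / 26430712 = 0.00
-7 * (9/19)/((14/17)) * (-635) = 97155/38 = 2556.71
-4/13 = -0.31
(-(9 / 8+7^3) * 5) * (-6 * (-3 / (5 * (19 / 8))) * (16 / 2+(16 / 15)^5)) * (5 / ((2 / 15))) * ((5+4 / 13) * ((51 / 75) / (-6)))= 3833990524324 / 6946875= 551901.47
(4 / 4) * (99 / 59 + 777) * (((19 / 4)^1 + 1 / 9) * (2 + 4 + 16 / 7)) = 31363.42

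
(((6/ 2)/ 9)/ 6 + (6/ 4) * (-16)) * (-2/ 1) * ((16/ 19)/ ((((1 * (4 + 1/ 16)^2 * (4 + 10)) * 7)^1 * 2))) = 441344/ 35401275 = 0.01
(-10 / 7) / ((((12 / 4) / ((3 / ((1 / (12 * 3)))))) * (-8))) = 45 / 7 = 6.43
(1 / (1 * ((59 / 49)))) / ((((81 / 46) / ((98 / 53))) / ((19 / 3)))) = 4196948 / 759861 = 5.52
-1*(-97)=97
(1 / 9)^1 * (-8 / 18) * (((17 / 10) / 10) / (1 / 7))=-119 / 2025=-0.06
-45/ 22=-2.05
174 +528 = 702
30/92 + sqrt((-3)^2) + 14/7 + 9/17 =4579/782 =5.86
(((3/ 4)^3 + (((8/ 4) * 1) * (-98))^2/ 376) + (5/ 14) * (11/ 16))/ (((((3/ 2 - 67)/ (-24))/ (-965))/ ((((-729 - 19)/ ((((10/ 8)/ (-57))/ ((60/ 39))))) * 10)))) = -10690866751831200/ 560287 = -19081054445.01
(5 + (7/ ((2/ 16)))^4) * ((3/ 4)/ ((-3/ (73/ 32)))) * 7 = -5025430011/ 128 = -39261171.96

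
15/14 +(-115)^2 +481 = 191899/14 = 13707.07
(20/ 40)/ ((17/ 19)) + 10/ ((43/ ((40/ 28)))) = 9119/ 10234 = 0.89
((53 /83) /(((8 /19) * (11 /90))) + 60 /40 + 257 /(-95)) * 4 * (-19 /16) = -3886771 /73040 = -53.21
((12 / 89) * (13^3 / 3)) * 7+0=61516 / 89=691.19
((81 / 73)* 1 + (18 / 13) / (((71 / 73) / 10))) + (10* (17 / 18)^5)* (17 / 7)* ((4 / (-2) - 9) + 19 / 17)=-437638949237 / 2652441714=-164.99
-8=-8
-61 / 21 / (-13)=61 / 273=0.22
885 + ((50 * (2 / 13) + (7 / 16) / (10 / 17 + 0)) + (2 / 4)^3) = 1858607 / 2080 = 893.56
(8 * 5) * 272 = 10880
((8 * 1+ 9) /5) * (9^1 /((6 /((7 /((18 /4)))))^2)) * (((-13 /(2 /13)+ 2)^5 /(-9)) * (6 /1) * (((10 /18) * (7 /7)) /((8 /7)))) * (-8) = -2934651190625 /144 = -20379522157.12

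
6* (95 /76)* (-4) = -30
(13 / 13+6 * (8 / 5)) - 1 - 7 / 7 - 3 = 28 / 5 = 5.60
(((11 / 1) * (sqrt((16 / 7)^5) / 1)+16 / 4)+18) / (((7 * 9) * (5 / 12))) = 88 / 105+45056 * sqrt(7) / 36015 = 4.15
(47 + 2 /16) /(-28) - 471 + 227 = -55033 /224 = -245.68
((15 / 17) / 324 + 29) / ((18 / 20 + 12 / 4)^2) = 1331225 / 698139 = 1.91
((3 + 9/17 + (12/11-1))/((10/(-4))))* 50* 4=-54160/187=-289.63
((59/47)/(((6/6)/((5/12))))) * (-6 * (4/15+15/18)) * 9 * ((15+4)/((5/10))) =-110979/94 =-1180.63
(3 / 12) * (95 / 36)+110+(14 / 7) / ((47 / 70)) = 113.64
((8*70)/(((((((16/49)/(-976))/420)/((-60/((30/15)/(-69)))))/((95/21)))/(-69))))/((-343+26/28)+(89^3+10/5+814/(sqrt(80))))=78417597530755917000000/121642970080831 -4529470888986120000*sqrt(5)/121642970080831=644570494.08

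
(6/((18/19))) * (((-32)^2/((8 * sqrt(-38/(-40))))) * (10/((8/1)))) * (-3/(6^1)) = -160 * sqrt(95)/3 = -519.83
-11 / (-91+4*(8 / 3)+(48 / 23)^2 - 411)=17457 / 772834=0.02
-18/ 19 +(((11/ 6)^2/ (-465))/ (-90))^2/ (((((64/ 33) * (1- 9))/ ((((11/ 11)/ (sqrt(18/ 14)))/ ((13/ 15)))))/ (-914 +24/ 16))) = -18/ 19 +11756723 * sqrt(7)/ 80576419921920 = -0.95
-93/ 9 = -31/ 3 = -10.33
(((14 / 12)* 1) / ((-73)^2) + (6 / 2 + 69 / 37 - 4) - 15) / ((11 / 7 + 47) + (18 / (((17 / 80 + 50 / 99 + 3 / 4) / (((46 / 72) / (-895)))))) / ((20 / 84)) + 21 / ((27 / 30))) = -1217674597577585 / 6191180972088524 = -0.20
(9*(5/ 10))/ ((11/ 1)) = 9/ 22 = 0.41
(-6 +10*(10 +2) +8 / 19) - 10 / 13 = 28072 / 247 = 113.65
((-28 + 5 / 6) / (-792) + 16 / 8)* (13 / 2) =125671 / 9504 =13.22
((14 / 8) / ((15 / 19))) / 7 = 19 / 60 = 0.32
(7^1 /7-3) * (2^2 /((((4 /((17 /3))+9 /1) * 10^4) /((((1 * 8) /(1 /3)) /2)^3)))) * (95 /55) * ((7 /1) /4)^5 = -48857949 /12100000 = -4.04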